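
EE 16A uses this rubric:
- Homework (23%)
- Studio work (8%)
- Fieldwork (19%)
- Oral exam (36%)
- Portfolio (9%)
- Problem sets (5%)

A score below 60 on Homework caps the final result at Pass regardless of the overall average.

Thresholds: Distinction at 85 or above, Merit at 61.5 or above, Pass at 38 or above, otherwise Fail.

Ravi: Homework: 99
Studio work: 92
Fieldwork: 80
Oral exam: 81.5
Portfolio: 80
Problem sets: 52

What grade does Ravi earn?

Merit

Homework score 99 ≥ 60: minimum met.
Weighted total:
  Homework 99 × 0.23 = 22.77
  Studio work 92 × 0.08 = 7.36
  Fieldwork 80 × 0.19 = 15.2
  Oral exam 81.5 × 0.36 = 29.34
  Portfolio 80 × 0.09 = 7.2
  Problem sets 52 × 0.05 = 2.6
Sum = 84.47
84.47 is ≥ 61.5 and < 85 → Merit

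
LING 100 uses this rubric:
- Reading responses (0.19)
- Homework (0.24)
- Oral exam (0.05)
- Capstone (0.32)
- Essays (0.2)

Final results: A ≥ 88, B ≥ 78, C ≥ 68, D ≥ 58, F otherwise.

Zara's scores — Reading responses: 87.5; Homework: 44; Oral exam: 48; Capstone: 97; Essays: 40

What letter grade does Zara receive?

Weighted total:
  Reading responses 87.5 × 0.19 = 16.625
  Homework 44 × 0.24 = 10.56
  Oral exam 48 × 0.05 = 2.4
  Capstone 97 × 0.32 = 31.04
  Essays 40 × 0.2 = 8
Sum = 68.625
68.625 is ≥ 68 and < 78 → C

C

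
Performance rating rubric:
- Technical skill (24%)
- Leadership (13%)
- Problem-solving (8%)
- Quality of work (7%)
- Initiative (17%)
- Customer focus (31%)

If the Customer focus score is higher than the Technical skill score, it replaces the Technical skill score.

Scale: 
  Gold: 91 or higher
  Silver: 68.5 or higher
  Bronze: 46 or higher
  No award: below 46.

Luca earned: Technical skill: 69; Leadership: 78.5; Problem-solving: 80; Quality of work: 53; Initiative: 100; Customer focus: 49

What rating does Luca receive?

Silver

Customer focus (49) ≤ Technical skill (69), so Technical skill stays at 69.
Weighted total:
  Technical skill 69 × 0.24 = 16.56
  Leadership 78.5 × 0.13 = 10.205
  Problem-solving 80 × 0.08 = 6.4
  Quality of work 53 × 0.07 = 3.71
  Initiative 100 × 0.17 = 17
  Customer focus 49 × 0.31 = 15.19
Sum = 69.065
69.065 is ≥ 68.5 and < 91 → Silver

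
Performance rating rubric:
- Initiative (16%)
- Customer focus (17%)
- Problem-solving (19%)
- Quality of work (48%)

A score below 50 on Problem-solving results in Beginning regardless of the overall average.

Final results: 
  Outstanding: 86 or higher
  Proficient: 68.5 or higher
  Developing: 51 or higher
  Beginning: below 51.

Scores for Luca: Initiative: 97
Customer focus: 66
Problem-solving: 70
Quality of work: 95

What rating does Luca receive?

Problem-solving score 70 ≥ 50: minimum met.
Weighted total:
  Initiative 97 × 0.16 = 15.52
  Customer focus 66 × 0.17 = 11.22
  Problem-solving 70 × 0.19 = 13.3
  Quality of work 95 × 0.48 = 45.6
Sum = 85.64
85.64 is ≥ 68.5 and < 86 → Proficient

Proficient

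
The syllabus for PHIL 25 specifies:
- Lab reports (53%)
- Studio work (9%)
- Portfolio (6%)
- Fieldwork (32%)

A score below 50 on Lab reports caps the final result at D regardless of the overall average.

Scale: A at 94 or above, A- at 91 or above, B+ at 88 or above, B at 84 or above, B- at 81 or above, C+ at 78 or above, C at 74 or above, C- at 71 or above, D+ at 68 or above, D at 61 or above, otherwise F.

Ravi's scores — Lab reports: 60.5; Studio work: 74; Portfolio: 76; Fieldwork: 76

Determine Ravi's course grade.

D

Lab reports score 60.5 ≥ 50: minimum met.
Weighted total:
  Lab reports 60.5 × 0.53 = 32.065
  Studio work 74 × 0.09 = 6.66
  Portfolio 76 × 0.06 = 4.56
  Fieldwork 76 × 0.32 = 24.32
Sum = 67.605
67.605 is ≥ 61 and < 68 → D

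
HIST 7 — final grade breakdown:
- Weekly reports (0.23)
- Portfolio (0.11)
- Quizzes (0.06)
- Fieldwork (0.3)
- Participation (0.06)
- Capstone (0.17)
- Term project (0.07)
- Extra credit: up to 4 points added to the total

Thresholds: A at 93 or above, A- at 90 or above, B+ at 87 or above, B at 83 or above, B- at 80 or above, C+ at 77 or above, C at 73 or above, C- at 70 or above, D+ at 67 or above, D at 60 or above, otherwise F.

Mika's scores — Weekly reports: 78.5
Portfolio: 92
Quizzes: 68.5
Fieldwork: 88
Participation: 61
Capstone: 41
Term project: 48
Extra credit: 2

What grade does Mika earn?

C

Weighted total:
  Weekly reports 78.5 × 0.23 = 18.055
  Portfolio 92 × 0.11 = 10.12
  Quizzes 68.5 × 0.06 = 4.11
  Fieldwork 88 × 0.3 = 26.4
  Participation 61 × 0.06 = 3.66
  Capstone 41 × 0.17 = 6.97
  Term project 48 × 0.07 = 3.36
Sum = 72.675
Extra credit: 72.675 + 2 = 74.675
74.675 is ≥ 73 and < 77 → C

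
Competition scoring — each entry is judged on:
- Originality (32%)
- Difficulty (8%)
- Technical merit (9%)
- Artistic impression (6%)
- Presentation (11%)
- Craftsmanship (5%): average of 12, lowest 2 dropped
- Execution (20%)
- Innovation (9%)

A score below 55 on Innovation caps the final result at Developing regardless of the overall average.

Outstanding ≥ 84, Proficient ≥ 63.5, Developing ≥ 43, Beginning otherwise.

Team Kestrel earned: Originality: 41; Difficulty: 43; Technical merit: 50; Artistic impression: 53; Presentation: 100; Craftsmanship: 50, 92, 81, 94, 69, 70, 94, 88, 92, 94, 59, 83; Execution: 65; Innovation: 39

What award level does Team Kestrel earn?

Developing

Craftsmanship: drop 50, 59 → average of remaining 10 = 857/10 = 85.7
Innovation score 39 < 55: minimum not met.
Weighted total:
  Originality 41 × 0.32 = 13.12
  Difficulty 43 × 0.08 = 3.44
  Technical merit 50 × 0.09 = 4.5
  Artistic impression 53 × 0.06 = 3.18
  Presentation 100 × 0.11 = 11
  Craftsmanship 85.7 × 0.05 = 4.285
  Execution 65 × 0.2 = 13
  Innovation 39 × 0.09 = 3.51
Sum = 56.035
56.035 would be Developing; cap at Developing applies → Developing.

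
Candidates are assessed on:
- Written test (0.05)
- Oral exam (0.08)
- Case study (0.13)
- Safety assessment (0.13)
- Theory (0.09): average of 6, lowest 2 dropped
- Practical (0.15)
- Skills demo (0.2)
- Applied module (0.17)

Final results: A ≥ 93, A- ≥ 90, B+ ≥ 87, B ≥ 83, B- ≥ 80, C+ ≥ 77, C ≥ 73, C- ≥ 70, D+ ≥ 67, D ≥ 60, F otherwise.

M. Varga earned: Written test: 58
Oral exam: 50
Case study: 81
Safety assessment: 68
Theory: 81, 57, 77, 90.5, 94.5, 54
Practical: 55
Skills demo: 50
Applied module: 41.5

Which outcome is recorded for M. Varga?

F

Theory: drop 54, 57 → average of remaining 4 = 343/4 = 85.75
Weighted total:
  Written test 58 × 0.05 = 2.9
  Oral exam 50 × 0.08 = 4
  Case study 81 × 0.13 = 10.53
  Safety assessment 68 × 0.13 = 8.84
  Theory 85.75 × 0.09 = 7.7175
  Practical 55 × 0.15 = 8.25
  Skills demo 50 × 0.2 = 10
  Applied module 41.5 × 0.17 = 7.055
Sum = 59.2925
59.2925 < 60 → F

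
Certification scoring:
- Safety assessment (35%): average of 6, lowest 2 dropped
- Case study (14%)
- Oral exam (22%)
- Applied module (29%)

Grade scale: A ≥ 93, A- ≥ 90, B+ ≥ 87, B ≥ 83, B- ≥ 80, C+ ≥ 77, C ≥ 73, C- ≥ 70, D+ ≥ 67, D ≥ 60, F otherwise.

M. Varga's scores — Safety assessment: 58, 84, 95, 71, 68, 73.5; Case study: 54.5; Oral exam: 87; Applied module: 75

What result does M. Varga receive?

C

Safety assessment: drop 58, 68 → average of remaining 4 = 323.5/4 = 80.875
Weighted total:
  Safety assessment 80.875 × 0.35 = 28.30625
  Case study 54.5 × 0.14 = 7.63
  Oral exam 87 × 0.22 = 19.14
  Applied module 75 × 0.29 = 21.75
Sum = 76.82625
76.82625 is ≥ 73 and < 77 → C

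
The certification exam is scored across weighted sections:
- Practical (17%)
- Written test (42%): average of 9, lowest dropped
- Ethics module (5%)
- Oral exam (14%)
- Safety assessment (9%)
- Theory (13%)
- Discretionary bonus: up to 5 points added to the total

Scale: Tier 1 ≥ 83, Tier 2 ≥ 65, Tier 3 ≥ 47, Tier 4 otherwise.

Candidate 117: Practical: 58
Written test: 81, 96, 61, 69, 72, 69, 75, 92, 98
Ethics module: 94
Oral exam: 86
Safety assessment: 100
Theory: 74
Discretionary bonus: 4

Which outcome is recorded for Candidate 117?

Written test: drop 61 → average of remaining 8 = 652/8 = 81.5
Weighted total:
  Practical 58 × 0.17 = 9.86
  Written test 81.5 × 0.42 = 34.23
  Ethics module 94 × 0.05 = 4.7
  Oral exam 86 × 0.14 = 12.04
  Safety assessment 100 × 0.09 = 9
  Theory 74 × 0.13 = 9.62
Sum = 79.45
Discretionary bonus: 79.45 + 4 = 83.45
83.45 ≥ 83 → Tier 1

Tier 1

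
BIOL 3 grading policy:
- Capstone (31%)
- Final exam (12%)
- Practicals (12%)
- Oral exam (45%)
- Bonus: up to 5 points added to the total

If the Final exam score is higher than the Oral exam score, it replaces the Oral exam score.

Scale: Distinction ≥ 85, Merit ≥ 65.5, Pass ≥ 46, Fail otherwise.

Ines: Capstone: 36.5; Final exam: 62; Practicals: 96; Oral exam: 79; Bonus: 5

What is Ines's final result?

Final exam (62) ≤ Oral exam (79), so Oral exam stays at 79.
Weighted total:
  Capstone 36.5 × 0.31 = 11.315
  Final exam 62 × 0.12 = 7.44
  Practicals 96 × 0.12 = 11.52
  Oral exam 79 × 0.45 = 35.55
Sum = 65.825
Bonus: 65.825 + 5 = 70.825
70.825 is ≥ 65.5 and < 85 → Merit

Merit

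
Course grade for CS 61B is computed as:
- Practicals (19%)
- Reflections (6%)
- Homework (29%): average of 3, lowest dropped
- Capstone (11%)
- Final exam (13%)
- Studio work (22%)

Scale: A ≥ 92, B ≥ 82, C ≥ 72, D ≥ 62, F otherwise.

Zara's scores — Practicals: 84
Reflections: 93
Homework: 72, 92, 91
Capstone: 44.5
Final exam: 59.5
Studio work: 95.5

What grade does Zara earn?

C

Homework: drop 72 → average of remaining 2 = 183/2 = 91.5
Weighted total:
  Practicals 84 × 0.19 = 15.96
  Reflections 93 × 0.06 = 5.58
  Homework 91.5 × 0.29 = 26.535
  Capstone 44.5 × 0.11 = 4.895
  Final exam 59.5 × 0.13 = 7.735
  Studio work 95.5 × 0.22 = 21.01
Sum = 81.715
81.715 is ≥ 72 and < 82 → C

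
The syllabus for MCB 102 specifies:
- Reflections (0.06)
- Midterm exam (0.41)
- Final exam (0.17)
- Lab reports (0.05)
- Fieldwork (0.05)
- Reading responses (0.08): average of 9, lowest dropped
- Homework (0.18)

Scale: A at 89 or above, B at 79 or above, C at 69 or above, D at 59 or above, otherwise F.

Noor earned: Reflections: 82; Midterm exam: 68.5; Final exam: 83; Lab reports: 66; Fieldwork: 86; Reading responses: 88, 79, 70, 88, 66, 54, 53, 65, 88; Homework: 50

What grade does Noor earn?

C

Reading responses: drop 53 → average of remaining 8 = 598/8 = 74.75
Weighted total:
  Reflections 82 × 0.06 = 4.92
  Midterm exam 68.5 × 0.41 = 28.085
  Final exam 83 × 0.17 = 14.11
  Lab reports 66 × 0.05 = 3.3
  Fieldwork 86 × 0.05 = 4.3
  Reading responses 74.75 × 0.08 = 5.98
  Homework 50 × 0.18 = 9
Sum = 69.695
69.695 is ≥ 69 and < 79 → C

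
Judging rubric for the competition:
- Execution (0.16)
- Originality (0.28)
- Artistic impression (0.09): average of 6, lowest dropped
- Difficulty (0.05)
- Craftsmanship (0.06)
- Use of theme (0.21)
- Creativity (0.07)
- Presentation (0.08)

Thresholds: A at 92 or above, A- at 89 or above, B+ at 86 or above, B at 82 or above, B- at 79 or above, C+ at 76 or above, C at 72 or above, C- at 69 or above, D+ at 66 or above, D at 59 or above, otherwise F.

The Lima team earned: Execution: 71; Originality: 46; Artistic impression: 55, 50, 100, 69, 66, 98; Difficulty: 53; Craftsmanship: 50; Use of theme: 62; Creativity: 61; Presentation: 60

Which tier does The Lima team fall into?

Artistic impression: drop 50 → average of remaining 5 = 388/5 = 77.6
Weighted total:
  Execution 71 × 0.16 = 11.36
  Originality 46 × 0.28 = 12.88
  Artistic impression 77.6 × 0.09 = 6.984
  Difficulty 53 × 0.05 = 2.65
  Craftsmanship 50 × 0.06 = 3
  Use of theme 62 × 0.21 = 13.02
  Creativity 61 × 0.07 = 4.27
  Presentation 60 × 0.08 = 4.8
Sum = 58.964
58.964 < 59 → F

F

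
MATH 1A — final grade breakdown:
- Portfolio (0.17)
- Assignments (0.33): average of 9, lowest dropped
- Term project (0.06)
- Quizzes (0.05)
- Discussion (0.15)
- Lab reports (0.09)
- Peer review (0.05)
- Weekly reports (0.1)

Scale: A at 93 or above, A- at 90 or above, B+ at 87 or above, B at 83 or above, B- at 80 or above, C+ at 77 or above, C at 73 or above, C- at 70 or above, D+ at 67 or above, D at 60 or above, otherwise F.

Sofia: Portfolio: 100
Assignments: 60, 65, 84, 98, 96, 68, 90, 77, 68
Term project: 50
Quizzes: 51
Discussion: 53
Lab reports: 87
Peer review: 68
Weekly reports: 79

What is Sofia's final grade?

C

Assignments: drop 60 → average of remaining 8 = 646/8 = 80.75
Weighted total:
  Portfolio 100 × 0.17 = 17
  Assignments 80.75 × 0.33 = 26.6475
  Term project 50 × 0.06 = 3
  Quizzes 51 × 0.05 = 2.55
  Discussion 53 × 0.15 = 7.95
  Lab reports 87 × 0.09 = 7.83
  Peer review 68 × 0.05 = 3.4
  Weekly reports 79 × 0.1 = 7.9
Sum = 76.2775
76.2775 is ≥ 73 and < 77 → C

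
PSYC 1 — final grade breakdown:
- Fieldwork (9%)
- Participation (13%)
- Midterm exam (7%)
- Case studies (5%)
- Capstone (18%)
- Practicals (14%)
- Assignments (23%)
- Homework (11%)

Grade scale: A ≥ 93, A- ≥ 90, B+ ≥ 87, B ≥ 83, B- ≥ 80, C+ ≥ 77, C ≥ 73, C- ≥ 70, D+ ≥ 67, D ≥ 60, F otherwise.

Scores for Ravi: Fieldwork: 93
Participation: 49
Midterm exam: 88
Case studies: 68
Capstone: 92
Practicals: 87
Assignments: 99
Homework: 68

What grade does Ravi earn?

B

Weighted total:
  Fieldwork 93 × 0.09 = 8.37
  Participation 49 × 0.13 = 6.37
  Midterm exam 88 × 0.07 = 6.16
  Case studies 68 × 0.05 = 3.4
  Capstone 92 × 0.18 = 16.56
  Practicals 87 × 0.14 = 12.18
  Assignments 99 × 0.23 = 22.77
  Homework 68 × 0.11 = 7.48
Sum = 83.29
83.29 is ≥ 83 and < 87 → B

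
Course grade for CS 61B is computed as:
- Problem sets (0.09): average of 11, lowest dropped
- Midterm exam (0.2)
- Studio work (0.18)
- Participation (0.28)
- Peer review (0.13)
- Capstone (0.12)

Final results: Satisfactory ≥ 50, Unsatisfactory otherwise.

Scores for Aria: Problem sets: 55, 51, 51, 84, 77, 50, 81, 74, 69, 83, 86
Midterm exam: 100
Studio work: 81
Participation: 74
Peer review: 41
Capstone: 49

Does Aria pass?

Satisfactory

Problem sets: drop 50 → average of remaining 10 = 711/10 = 71.1
Weighted total:
  Problem sets 71.1 × 0.09 = 6.399
  Midterm exam 100 × 0.2 = 20
  Studio work 81 × 0.18 = 14.58
  Participation 74 × 0.28 = 20.72
  Peer review 41 × 0.13 = 5.33
  Capstone 49 × 0.12 = 5.88
Sum = 72.909
72.909 ≥ 50 → Satisfactory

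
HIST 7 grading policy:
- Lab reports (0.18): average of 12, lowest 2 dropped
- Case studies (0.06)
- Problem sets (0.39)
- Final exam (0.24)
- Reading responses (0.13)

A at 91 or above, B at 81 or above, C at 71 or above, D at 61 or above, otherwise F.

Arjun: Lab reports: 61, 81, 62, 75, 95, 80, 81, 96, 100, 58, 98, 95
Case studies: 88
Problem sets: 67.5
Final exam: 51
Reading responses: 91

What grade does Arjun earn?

Lab reports: drop 58, 61 → average of remaining 10 = 863/10 = 86.3
Weighted total:
  Lab reports 86.3 × 0.18 = 15.534
  Case studies 88 × 0.06 = 5.28
  Problem sets 67.5 × 0.39 = 26.325
  Final exam 51 × 0.24 = 12.24
  Reading responses 91 × 0.13 = 11.83
Sum = 71.209
71.209 is ≥ 71 and < 81 → C

C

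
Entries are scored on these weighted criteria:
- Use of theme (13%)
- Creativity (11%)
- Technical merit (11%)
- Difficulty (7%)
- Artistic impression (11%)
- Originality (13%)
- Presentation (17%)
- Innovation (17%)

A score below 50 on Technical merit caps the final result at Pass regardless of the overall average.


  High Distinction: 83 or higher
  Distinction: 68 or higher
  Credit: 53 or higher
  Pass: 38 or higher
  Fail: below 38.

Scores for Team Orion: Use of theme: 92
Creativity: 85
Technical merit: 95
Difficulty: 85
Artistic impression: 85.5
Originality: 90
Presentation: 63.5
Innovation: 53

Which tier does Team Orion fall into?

Distinction

Technical merit score 95 ≥ 50: minimum met.
Weighted total:
  Use of theme 92 × 0.13 = 11.96
  Creativity 85 × 0.11 = 9.35
  Technical merit 95 × 0.11 = 10.45
  Difficulty 85 × 0.07 = 5.95
  Artistic impression 85.5 × 0.11 = 9.405
  Originality 90 × 0.13 = 11.7
  Presentation 63.5 × 0.17 = 10.795
  Innovation 53 × 0.17 = 9.01
Sum = 78.62
78.62 is ≥ 68 and < 83 → Distinction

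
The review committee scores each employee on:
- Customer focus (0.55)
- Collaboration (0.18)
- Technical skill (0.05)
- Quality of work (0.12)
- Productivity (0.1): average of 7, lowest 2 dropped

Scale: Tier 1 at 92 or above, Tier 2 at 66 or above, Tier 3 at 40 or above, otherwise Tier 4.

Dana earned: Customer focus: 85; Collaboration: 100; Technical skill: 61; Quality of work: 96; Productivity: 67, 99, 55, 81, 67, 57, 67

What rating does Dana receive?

Productivity: drop 55, 57 → average of remaining 5 = 381/5 = 76.2
Weighted total:
  Customer focus 85 × 0.55 = 46.75
  Collaboration 100 × 0.18 = 18
  Technical skill 61 × 0.05 = 3.05
  Quality of work 96 × 0.12 = 11.52
  Productivity 76.2 × 0.1 = 7.62
Sum = 86.94
86.94 is ≥ 66 and < 92 → Tier 2

Tier 2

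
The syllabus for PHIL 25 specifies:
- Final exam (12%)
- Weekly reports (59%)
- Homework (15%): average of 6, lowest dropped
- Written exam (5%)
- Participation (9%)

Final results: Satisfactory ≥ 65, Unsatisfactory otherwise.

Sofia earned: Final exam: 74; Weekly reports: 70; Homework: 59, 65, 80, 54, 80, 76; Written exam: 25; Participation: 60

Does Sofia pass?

Homework: drop 54 → average of remaining 5 = 360/5 = 72
Weighted total:
  Final exam 74 × 0.12 = 8.88
  Weekly reports 70 × 0.59 = 41.3
  Homework 72 × 0.15 = 10.8
  Written exam 25 × 0.05 = 1.25
  Participation 60 × 0.09 = 5.4
Sum = 67.63
67.63 ≥ 65 → Satisfactory

Satisfactory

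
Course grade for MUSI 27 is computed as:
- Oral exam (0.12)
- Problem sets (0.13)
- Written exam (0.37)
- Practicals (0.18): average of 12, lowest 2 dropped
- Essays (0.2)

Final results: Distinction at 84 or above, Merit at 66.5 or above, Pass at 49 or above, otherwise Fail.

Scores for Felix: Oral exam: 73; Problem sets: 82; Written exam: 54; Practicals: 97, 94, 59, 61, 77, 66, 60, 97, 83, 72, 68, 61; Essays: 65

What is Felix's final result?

Practicals: drop 59, 60 → average of remaining 10 = 776/10 = 77.6
Weighted total:
  Oral exam 73 × 0.12 = 8.76
  Problem sets 82 × 0.13 = 10.66
  Written exam 54 × 0.37 = 19.98
  Practicals 77.6 × 0.18 = 13.968
  Essays 65 × 0.2 = 13
Sum = 66.368
66.368 is ≥ 49 and < 66.5 → Pass

Pass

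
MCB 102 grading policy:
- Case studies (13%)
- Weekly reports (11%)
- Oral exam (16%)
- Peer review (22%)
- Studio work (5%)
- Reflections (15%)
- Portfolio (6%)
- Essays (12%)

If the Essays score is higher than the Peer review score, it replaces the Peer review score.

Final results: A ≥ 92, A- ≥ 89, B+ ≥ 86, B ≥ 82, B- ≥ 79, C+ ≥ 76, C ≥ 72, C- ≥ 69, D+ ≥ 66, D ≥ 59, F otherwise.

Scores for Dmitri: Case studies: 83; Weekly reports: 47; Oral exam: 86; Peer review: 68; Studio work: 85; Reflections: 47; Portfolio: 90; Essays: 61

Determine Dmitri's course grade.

Essays (61) ≤ Peer review (68), so Peer review stays at 68.
Weighted total:
  Case studies 83 × 0.13 = 10.79
  Weekly reports 47 × 0.11 = 5.17
  Oral exam 86 × 0.16 = 13.76
  Peer review 68 × 0.22 = 14.96
  Studio work 85 × 0.05 = 4.25
  Reflections 47 × 0.15 = 7.05
  Portfolio 90 × 0.06 = 5.4
  Essays 61 × 0.12 = 7.32
Sum = 68.7
68.7 is ≥ 66 and < 69 → D+

D+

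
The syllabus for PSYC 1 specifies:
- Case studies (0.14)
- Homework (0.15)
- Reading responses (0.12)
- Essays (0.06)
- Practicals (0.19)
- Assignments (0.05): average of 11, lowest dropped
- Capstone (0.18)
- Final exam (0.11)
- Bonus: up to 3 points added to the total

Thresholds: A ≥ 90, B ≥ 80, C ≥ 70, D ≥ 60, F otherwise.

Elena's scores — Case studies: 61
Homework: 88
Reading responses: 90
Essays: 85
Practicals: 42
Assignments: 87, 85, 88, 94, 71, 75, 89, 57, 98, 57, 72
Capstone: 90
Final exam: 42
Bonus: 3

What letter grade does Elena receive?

Assignments: drop 57 → average of remaining 10 = 816/10 = 81.6
Weighted total:
  Case studies 61 × 0.14 = 8.54
  Homework 88 × 0.15 = 13.2
  Reading responses 90 × 0.12 = 10.8
  Essays 85 × 0.06 = 5.1
  Practicals 42 × 0.19 = 7.98
  Assignments 81.6 × 0.05 = 4.08
  Capstone 90 × 0.18 = 16.2
  Final exam 42 × 0.11 = 4.62
Sum = 70.52
Bonus: 70.52 + 3 = 73.52
73.52 is ≥ 70 and < 80 → C

C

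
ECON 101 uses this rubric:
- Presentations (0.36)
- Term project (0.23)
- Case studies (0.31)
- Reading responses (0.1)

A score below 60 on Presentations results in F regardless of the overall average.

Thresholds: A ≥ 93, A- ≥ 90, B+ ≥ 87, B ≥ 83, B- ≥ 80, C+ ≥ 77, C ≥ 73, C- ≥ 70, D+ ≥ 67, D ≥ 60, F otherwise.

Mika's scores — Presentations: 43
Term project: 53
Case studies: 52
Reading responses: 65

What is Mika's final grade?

F

Presentations score 43 < 60: minimum not met.
Weighted total:
  Presentations 43 × 0.36 = 15.48
  Term project 53 × 0.23 = 12.19
  Case studies 52 × 0.31 = 16.12
  Reading responses 65 × 0.1 = 6.5
Sum = 50.29
Because the Presentations minimum was not met, the result is F.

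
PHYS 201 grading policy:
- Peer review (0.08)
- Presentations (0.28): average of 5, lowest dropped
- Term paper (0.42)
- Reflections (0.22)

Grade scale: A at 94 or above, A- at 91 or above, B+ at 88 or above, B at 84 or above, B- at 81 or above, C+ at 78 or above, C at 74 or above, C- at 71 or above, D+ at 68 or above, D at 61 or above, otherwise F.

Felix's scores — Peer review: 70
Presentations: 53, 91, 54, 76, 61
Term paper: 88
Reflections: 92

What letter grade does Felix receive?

B-

Presentations: drop 53 → average of remaining 4 = 282/4 = 70.5
Weighted total:
  Peer review 70 × 0.08 = 5.6
  Presentations 70.5 × 0.28 = 19.74
  Term paper 88 × 0.42 = 36.96
  Reflections 92 × 0.22 = 20.24
Sum = 82.54
82.54 is ≥ 81 and < 84 → B-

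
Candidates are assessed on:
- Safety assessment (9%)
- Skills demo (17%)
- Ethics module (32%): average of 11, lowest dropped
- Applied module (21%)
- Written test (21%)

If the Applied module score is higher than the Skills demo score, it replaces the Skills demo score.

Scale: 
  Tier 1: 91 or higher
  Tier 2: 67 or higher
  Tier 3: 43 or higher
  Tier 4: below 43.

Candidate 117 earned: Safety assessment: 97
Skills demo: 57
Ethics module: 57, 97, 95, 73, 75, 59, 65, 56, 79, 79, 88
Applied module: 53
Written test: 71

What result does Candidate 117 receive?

Ethics module: drop 56 → average of remaining 10 = 767/10 = 76.7
Applied module (53) ≤ Skills demo (57), so Skills demo stays at 57.
Weighted total:
  Safety assessment 97 × 0.09 = 8.73
  Skills demo 57 × 0.17 = 9.69
  Ethics module 76.7 × 0.32 = 24.544
  Applied module 53 × 0.21 = 11.13
  Written test 71 × 0.21 = 14.91
Sum = 69.004
69.004 is ≥ 67 and < 91 → Tier 2

Tier 2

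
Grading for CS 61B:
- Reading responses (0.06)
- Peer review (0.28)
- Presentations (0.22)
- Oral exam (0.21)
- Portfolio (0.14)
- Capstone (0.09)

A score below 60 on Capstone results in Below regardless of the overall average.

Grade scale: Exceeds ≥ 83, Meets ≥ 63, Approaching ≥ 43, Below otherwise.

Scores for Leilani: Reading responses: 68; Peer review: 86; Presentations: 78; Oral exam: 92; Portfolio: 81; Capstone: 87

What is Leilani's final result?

Exceeds

Capstone score 87 ≥ 60: minimum met.
Weighted total:
  Reading responses 68 × 0.06 = 4.08
  Peer review 86 × 0.28 = 24.08
  Presentations 78 × 0.22 = 17.16
  Oral exam 92 × 0.21 = 19.32
  Portfolio 81 × 0.14 = 11.34
  Capstone 87 × 0.09 = 7.83
Sum = 83.81
83.81 ≥ 83 → Exceeds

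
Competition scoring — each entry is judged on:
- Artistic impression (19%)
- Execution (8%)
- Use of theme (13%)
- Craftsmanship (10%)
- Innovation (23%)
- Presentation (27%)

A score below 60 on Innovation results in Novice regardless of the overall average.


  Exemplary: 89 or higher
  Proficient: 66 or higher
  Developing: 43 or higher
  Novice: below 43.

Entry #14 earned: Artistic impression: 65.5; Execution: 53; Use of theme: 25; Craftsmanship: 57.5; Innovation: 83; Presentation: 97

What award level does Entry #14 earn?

Proficient

Innovation score 83 ≥ 60: minimum met.
Weighted total:
  Artistic impression 65.5 × 0.19 = 12.445
  Execution 53 × 0.08 = 4.24
  Use of theme 25 × 0.13 = 3.25
  Craftsmanship 57.5 × 0.1 = 5.75
  Innovation 83 × 0.23 = 19.09
  Presentation 97 × 0.27 = 26.19
Sum = 70.965
70.965 is ≥ 66 and < 89 → Proficient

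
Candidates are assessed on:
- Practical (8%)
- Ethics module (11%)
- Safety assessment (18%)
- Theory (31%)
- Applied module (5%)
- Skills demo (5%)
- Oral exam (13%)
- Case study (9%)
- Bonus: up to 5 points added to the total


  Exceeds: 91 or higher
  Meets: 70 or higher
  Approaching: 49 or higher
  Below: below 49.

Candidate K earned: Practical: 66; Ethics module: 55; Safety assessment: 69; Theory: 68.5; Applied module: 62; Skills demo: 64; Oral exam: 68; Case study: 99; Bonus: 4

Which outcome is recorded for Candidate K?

Meets

Weighted total:
  Practical 66 × 0.08 = 5.28
  Ethics module 55 × 0.11 = 6.05
  Safety assessment 69 × 0.18 = 12.42
  Theory 68.5 × 0.31 = 21.235
  Applied module 62 × 0.05 = 3.1
  Skills demo 64 × 0.05 = 3.2
  Oral exam 68 × 0.13 = 8.84
  Case study 99 × 0.09 = 8.91
Sum = 69.035
Bonus: 69.035 + 4 = 73.035
73.035 is ≥ 70 and < 91 → Meets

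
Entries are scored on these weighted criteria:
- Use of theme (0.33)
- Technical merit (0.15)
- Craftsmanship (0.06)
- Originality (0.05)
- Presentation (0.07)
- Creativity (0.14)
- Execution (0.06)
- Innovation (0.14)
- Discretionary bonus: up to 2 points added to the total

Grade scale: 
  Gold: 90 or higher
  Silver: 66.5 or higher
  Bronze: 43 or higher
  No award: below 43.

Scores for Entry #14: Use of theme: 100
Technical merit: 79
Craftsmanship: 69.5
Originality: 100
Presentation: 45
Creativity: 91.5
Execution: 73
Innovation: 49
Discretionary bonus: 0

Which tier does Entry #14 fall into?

Weighted total:
  Use of theme 100 × 0.33 = 33
  Technical merit 79 × 0.15 = 11.85
  Craftsmanship 69.5 × 0.06 = 4.17
  Originality 100 × 0.05 = 5
  Presentation 45 × 0.07 = 3.15
  Creativity 91.5 × 0.14 = 12.81
  Execution 73 × 0.06 = 4.38
  Innovation 49 × 0.14 = 6.86
Sum = 81.22
Discretionary bonus: 81.22 + 0 = 81.22
81.22 is ≥ 66.5 and < 90 → Silver

Silver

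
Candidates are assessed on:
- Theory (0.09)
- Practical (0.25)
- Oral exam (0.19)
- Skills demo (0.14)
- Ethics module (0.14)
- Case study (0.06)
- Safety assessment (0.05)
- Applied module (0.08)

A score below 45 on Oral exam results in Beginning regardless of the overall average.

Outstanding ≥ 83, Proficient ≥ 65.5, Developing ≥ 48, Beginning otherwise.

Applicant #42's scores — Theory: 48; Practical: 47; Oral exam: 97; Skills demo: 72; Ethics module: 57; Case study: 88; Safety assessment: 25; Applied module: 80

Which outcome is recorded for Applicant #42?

Oral exam score 97 ≥ 45: minimum met.
Weighted total:
  Theory 48 × 0.09 = 4.32
  Practical 47 × 0.25 = 11.75
  Oral exam 97 × 0.19 = 18.43
  Skills demo 72 × 0.14 = 10.08
  Ethics module 57 × 0.14 = 7.98
  Case study 88 × 0.06 = 5.28
  Safety assessment 25 × 0.05 = 1.25
  Applied module 80 × 0.08 = 6.4
Sum = 65.49
65.49 is ≥ 48 and < 65.5 → Developing

Developing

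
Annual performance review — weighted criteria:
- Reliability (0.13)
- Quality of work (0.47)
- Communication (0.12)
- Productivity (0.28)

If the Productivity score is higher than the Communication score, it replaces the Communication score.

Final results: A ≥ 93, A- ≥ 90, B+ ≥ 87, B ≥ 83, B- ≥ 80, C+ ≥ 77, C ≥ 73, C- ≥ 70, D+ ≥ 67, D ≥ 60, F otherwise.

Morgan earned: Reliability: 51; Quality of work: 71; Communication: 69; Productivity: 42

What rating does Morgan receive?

Productivity (42) ≤ Communication (69), so Communication stays at 69.
Weighted total:
  Reliability 51 × 0.13 = 6.63
  Quality of work 71 × 0.47 = 33.37
  Communication 69 × 0.12 = 8.28
  Productivity 42 × 0.28 = 11.76
Sum = 60.04
60.04 is ≥ 60 and < 67 → D

D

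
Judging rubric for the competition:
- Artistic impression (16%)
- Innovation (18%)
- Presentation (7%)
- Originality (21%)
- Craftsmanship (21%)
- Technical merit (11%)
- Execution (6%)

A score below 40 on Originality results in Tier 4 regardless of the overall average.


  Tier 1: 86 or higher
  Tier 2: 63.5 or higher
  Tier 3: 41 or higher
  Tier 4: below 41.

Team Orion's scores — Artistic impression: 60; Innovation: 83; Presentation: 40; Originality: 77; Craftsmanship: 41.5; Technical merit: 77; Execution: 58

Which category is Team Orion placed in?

Originality score 77 ≥ 40: minimum met.
Weighted total:
  Artistic impression 60 × 0.16 = 9.6
  Innovation 83 × 0.18 = 14.94
  Presentation 40 × 0.07 = 2.8
  Originality 77 × 0.21 = 16.17
  Craftsmanship 41.5 × 0.21 = 8.715
  Technical merit 77 × 0.11 = 8.47
  Execution 58 × 0.06 = 3.48
Sum = 64.175
64.175 is ≥ 63.5 and < 86 → Tier 2

Tier 2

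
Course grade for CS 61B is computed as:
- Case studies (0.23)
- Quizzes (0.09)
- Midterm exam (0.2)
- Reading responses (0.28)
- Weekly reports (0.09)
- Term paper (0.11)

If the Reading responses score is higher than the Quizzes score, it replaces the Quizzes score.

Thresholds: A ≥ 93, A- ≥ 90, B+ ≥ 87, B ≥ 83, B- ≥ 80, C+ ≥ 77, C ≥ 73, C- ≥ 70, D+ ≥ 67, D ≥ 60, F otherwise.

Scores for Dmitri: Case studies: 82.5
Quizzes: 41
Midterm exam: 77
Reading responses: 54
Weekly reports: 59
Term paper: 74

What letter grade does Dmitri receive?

Reading responses (54) > Quizzes (41), so Quizzes counts as 54.
Weighted total:
  Case studies 82.5 × 0.23 = 18.975
  Quizzes 54 × 0.09 = 4.86
  Midterm exam 77 × 0.2 = 15.4
  Reading responses 54 × 0.28 = 15.12
  Weekly reports 59 × 0.09 = 5.31
  Term paper 74 × 0.11 = 8.14
Sum = 67.805
67.805 is ≥ 67 and < 70 → D+

D+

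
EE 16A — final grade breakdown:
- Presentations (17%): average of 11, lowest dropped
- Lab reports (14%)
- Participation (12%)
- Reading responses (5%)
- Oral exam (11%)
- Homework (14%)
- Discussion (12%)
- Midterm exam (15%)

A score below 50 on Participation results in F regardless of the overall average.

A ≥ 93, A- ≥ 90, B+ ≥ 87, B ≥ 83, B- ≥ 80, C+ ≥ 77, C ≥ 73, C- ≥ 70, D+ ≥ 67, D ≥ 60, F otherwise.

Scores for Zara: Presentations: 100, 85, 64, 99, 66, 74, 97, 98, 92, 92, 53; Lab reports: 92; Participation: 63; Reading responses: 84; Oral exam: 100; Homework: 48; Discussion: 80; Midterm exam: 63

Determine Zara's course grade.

C

Presentations: drop 53 → average of remaining 10 = 867/10 = 86.7
Participation score 63 ≥ 50: minimum met.
Weighted total:
  Presentations 86.7 × 0.17 = 14.739
  Lab reports 92 × 0.14 = 12.88
  Participation 63 × 0.12 = 7.56
  Reading responses 84 × 0.05 = 4.2
  Oral exam 100 × 0.11 = 11
  Homework 48 × 0.14 = 6.72
  Discussion 80 × 0.12 = 9.6
  Midterm exam 63 × 0.15 = 9.45
Sum = 76.149
76.149 is ≥ 73 and < 77 → C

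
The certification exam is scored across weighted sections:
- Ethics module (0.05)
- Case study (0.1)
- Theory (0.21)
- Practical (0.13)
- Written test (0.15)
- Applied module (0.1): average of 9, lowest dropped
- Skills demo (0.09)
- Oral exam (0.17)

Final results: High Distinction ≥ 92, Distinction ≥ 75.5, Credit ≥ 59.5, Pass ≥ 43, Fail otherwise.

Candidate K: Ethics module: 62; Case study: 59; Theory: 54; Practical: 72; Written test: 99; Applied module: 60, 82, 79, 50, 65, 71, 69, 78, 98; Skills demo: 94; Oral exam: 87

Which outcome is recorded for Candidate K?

Credit

Applied module: drop 50 → average of remaining 8 = 602/8 = 75.25
Weighted total:
  Ethics module 62 × 0.05 = 3.1
  Case study 59 × 0.1 = 5.9
  Theory 54 × 0.21 = 11.34
  Practical 72 × 0.13 = 9.36
  Written test 99 × 0.15 = 14.85
  Applied module 75.25 × 0.1 = 7.525
  Skills demo 94 × 0.09 = 8.46
  Oral exam 87 × 0.17 = 14.79
Sum = 75.325
75.325 is ≥ 59.5 and < 75.5 → Credit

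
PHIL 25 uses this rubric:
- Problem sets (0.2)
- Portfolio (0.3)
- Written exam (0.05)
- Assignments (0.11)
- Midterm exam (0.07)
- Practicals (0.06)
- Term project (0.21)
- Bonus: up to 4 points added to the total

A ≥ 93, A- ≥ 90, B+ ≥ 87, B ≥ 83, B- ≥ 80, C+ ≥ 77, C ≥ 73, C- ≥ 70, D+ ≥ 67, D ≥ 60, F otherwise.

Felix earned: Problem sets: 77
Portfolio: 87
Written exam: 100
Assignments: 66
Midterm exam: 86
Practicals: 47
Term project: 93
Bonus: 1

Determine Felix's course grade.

Weighted total:
  Problem sets 77 × 0.2 = 15.4
  Portfolio 87 × 0.3 = 26.1
  Written exam 100 × 0.05 = 5
  Assignments 66 × 0.11 = 7.26
  Midterm exam 86 × 0.07 = 6.02
  Practicals 47 × 0.06 = 2.82
  Term project 93 × 0.21 = 19.53
Sum = 82.13
Bonus: 82.13 + 1 = 83.13
83.13 is ≥ 83 and < 87 → B

B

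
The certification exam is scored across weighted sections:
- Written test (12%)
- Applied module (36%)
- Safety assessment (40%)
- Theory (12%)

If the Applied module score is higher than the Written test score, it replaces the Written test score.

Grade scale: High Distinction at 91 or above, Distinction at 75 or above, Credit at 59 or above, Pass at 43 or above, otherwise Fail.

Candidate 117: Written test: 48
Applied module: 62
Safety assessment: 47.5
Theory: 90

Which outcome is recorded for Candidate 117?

Applied module (62) > Written test (48), so Written test counts as 62.
Weighted total:
  Written test 62 × 0.12 = 7.44
  Applied module 62 × 0.36 = 22.32
  Safety assessment 47.5 × 0.4 = 19
  Theory 90 × 0.12 = 10.8
Sum = 59.56
59.56 is ≥ 59 and < 75 → Credit

Credit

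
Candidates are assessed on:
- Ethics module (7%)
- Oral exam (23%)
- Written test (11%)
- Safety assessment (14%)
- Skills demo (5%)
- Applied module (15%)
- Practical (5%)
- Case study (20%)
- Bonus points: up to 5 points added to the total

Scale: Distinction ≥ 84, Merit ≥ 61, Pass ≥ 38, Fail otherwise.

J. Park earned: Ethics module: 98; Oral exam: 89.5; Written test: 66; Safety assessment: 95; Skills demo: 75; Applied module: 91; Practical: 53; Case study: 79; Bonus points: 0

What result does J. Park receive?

Merit

Weighted total:
  Ethics module 98 × 0.07 = 6.86
  Oral exam 89.5 × 0.23 = 20.585
  Written test 66 × 0.11 = 7.26
  Safety assessment 95 × 0.14 = 13.3
  Skills demo 75 × 0.05 = 3.75
  Applied module 91 × 0.15 = 13.65
  Practical 53 × 0.05 = 2.65
  Case study 79 × 0.2 = 15.8
Sum = 83.855
Bonus points: 83.855 + 0 = 83.855
83.855 is ≥ 61 and < 84 → Merit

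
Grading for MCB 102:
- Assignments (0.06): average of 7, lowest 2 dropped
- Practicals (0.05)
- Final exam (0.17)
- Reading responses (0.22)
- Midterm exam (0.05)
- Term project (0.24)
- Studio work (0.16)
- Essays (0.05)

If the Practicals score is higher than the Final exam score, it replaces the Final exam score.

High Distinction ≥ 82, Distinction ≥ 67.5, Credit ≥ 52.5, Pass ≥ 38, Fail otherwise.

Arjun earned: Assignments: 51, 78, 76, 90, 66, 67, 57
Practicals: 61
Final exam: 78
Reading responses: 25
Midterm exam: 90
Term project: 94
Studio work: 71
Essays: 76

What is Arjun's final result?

Assignments: drop 51, 57 → average of remaining 5 = 377/5 = 75.4
Practicals (61) ≤ Final exam (78), so Final exam stays at 78.
Weighted total:
  Assignments 75.4 × 0.06 = 4.524
  Practicals 61 × 0.05 = 3.05
  Final exam 78 × 0.17 = 13.26
  Reading responses 25 × 0.22 = 5.5
  Midterm exam 90 × 0.05 = 4.5
  Term project 94 × 0.24 = 22.56
  Studio work 71 × 0.16 = 11.36
  Essays 76 × 0.05 = 3.8
Sum = 68.554
68.554 is ≥ 67.5 and < 82 → Distinction

Distinction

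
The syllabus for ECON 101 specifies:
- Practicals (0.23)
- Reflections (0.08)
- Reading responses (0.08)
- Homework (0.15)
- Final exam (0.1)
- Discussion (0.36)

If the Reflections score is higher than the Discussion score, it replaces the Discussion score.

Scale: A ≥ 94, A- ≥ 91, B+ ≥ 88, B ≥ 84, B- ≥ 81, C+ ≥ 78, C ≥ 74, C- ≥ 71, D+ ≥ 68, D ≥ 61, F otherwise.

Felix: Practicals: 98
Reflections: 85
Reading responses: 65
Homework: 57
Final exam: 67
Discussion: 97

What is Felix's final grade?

Reflections (85) ≤ Discussion (97), so Discussion stays at 97.
Weighted total:
  Practicals 98 × 0.23 = 22.54
  Reflections 85 × 0.08 = 6.8
  Reading responses 65 × 0.08 = 5.2
  Homework 57 × 0.15 = 8.55
  Final exam 67 × 0.1 = 6.7
  Discussion 97 × 0.36 = 34.92
Sum = 84.71
84.71 is ≥ 84 and < 88 → B

B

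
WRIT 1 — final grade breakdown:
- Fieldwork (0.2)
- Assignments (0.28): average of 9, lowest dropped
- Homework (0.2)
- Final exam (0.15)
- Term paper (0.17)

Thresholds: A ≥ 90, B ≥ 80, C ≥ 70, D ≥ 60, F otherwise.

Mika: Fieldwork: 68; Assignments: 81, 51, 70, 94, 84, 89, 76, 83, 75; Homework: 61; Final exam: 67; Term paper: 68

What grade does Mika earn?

C

Assignments: drop 51 → average of remaining 8 = 652/8 = 81.5
Weighted total:
  Fieldwork 68 × 0.2 = 13.6
  Assignments 81.5 × 0.28 = 22.82
  Homework 61 × 0.2 = 12.2
  Final exam 67 × 0.15 = 10.05
  Term paper 68 × 0.17 = 11.56
Sum = 70.23
70.23 is ≥ 70 and < 80 → C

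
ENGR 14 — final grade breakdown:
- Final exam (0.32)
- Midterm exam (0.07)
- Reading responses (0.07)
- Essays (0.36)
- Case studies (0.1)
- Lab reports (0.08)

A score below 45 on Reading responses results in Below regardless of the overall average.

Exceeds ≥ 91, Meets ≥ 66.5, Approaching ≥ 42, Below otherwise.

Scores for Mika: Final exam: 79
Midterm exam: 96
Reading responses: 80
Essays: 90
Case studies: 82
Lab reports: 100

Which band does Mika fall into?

Meets

Reading responses score 80 ≥ 45: minimum met.
Weighted total:
  Final exam 79 × 0.32 = 25.28
  Midterm exam 96 × 0.07 = 6.72
  Reading responses 80 × 0.07 = 5.6
  Essays 90 × 0.36 = 32.4
  Case studies 82 × 0.1 = 8.2
  Lab reports 100 × 0.08 = 8
Sum = 86.2
86.2 is ≥ 66.5 and < 91 → Meets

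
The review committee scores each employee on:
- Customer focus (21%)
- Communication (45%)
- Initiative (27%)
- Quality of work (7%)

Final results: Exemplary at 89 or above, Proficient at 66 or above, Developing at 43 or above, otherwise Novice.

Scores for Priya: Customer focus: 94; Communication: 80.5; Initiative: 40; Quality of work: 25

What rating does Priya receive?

Weighted total:
  Customer focus 94 × 0.21 = 19.74
  Communication 80.5 × 0.45 = 36.225
  Initiative 40 × 0.27 = 10.8
  Quality of work 25 × 0.07 = 1.75
Sum = 68.515
68.515 is ≥ 66 and < 89 → Proficient

Proficient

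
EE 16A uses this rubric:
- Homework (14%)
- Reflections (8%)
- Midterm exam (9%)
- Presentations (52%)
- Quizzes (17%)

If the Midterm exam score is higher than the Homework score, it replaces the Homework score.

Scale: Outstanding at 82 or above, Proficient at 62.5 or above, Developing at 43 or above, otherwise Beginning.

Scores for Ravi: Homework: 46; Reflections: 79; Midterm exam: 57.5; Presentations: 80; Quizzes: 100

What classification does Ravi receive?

Midterm exam (57.5) > Homework (46), so Homework counts as 57.5.
Weighted total:
  Homework 57.5 × 0.14 = 8.05
  Reflections 79 × 0.08 = 6.32
  Midterm exam 57.5 × 0.09 = 5.175
  Presentations 80 × 0.52 = 41.6
  Quizzes 100 × 0.17 = 17
Sum = 78.145
78.145 is ≥ 62.5 and < 82 → Proficient

Proficient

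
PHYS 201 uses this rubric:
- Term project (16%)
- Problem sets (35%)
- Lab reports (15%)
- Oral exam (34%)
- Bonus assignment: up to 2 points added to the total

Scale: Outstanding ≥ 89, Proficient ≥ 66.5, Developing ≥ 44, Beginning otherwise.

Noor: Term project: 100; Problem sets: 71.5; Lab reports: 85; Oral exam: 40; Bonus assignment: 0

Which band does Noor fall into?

Weighted total:
  Term project 100 × 0.16 = 16
  Problem sets 71.5 × 0.35 = 25.025
  Lab reports 85 × 0.15 = 12.75
  Oral exam 40 × 0.34 = 13.6
Sum = 67.375
Bonus assignment: 67.375 + 0 = 67.375
67.375 is ≥ 66.5 and < 89 → Proficient

Proficient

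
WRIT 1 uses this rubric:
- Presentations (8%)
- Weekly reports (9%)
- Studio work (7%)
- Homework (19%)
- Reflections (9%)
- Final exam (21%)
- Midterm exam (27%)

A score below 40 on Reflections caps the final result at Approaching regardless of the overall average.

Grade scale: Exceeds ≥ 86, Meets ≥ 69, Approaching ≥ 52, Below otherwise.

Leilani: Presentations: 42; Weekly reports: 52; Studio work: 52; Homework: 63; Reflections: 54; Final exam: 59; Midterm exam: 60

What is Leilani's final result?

Approaching

Reflections score 54 ≥ 40: minimum met.
Weighted total:
  Presentations 42 × 0.08 = 3.36
  Weekly reports 52 × 0.09 = 4.68
  Studio work 52 × 0.07 = 3.64
  Homework 63 × 0.19 = 11.97
  Reflections 54 × 0.09 = 4.86
  Final exam 59 × 0.21 = 12.39
  Midterm exam 60 × 0.27 = 16.2
Sum = 57.1
57.1 is ≥ 52 and < 69 → Approaching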